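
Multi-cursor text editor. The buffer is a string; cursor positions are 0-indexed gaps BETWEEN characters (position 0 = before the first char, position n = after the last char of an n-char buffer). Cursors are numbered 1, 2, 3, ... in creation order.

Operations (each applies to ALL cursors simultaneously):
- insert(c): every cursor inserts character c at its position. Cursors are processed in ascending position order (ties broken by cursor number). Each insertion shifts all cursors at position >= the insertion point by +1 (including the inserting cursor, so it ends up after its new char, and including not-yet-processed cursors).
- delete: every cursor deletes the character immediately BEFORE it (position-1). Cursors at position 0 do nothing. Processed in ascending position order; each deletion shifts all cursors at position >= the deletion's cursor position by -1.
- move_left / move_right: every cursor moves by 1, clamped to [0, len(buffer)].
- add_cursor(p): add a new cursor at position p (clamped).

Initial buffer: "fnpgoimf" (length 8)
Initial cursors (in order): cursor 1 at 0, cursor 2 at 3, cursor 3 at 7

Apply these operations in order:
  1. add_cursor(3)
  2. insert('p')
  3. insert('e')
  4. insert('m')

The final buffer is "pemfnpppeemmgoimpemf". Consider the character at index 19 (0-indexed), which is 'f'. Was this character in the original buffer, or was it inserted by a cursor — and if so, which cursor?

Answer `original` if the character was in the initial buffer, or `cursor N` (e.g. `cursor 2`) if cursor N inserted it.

Answer: original

Derivation:
After op 1 (add_cursor(3)): buffer="fnpgoimf" (len 8), cursors c1@0 c2@3 c4@3 c3@7, authorship ........
After op 2 (insert('p')): buffer="pfnpppgoimpf" (len 12), cursors c1@1 c2@6 c4@6 c3@11, authorship 1...24....3.
After op 3 (insert('e')): buffer="pefnpppeegoimpef" (len 16), cursors c1@2 c2@9 c4@9 c3@15, authorship 11...2424....33.
After op 4 (insert('m')): buffer="pemfnpppeemmgoimpemf" (len 20), cursors c1@3 c2@12 c4@12 c3@19, authorship 111...242424....333.
Authorship (.=original, N=cursor N): 1 1 1 . . . 2 4 2 4 2 4 . . . . 3 3 3 .
Index 19: author = original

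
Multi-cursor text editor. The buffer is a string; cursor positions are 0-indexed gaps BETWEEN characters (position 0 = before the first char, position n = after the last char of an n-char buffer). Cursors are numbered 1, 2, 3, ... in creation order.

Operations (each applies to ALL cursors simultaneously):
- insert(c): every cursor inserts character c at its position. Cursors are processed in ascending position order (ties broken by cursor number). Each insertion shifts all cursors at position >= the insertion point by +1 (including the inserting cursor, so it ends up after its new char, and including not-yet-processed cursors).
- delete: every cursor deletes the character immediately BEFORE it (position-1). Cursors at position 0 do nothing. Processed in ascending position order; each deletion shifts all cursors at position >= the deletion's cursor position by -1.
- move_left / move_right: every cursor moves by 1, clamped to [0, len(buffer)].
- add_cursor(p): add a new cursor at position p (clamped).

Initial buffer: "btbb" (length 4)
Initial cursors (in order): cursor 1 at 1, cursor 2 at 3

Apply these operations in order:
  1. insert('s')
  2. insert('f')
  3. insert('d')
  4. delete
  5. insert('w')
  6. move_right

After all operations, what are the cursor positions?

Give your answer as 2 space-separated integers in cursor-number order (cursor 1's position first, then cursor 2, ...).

Answer: 5 10

Derivation:
After op 1 (insert('s')): buffer="bstbsb" (len 6), cursors c1@2 c2@5, authorship .1..2.
After op 2 (insert('f')): buffer="bsftbsfb" (len 8), cursors c1@3 c2@7, authorship .11..22.
After op 3 (insert('d')): buffer="bsfdtbsfdb" (len 10), cursors c1@4 c2@9, authorship .111..222.
After op 4 (delete): buffer="bsftbsfb" (len 8), cursors c1@3 c2@7, authorship .11..22.
After op 5 (insert('w')): buffer="bsfwtbsfwb" (len 10), cursors c1@4 c2@9, authorship .111..222.
After op 6 (move_right): buffer="bsfwtbsfwb" (len 10), cursors c1@5 c2@10, authorship .111..222.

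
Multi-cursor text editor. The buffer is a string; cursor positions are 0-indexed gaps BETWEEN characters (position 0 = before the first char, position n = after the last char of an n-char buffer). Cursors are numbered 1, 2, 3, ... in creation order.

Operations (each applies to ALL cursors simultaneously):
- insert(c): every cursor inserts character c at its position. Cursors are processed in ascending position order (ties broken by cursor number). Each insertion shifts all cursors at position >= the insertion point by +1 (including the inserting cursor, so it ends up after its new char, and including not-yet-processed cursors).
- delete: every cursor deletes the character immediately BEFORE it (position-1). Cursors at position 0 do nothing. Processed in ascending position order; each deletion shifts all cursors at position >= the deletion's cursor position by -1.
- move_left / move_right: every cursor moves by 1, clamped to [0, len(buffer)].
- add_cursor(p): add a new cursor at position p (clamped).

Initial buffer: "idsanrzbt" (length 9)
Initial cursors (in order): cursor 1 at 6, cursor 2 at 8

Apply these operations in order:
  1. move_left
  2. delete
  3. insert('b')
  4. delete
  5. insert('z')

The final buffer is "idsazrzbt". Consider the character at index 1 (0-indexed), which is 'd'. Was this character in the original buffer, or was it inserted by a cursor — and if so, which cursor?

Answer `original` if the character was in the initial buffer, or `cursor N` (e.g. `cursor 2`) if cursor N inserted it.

Answer: original

Derivation:
After op 1 (move_left): buffer="idsanrzbt" (len 9), cursors c1@5 c2@7, authorship .........
After op 2 (delete): buffer="idsarbt" (len 7), cursors c1@4 c2@5, authorship .......
After op 3 (insert('b')): buffer="idsabrbbt" (len 9), cursors c1@5 c2@7, authorship ....1.2..
After op 4 (delete): buffer="idsarbt" (len 7), cursors c1@4 c2@5, authorship .......
After op 5 (insert('z')): buffer="idsazrzbt" (len 9), cursors c1@5 c2@7, authorship ....1.2..
Authorship (.=original, N=cursor N): . . . . 1 . 2 . .
Index 1: author = original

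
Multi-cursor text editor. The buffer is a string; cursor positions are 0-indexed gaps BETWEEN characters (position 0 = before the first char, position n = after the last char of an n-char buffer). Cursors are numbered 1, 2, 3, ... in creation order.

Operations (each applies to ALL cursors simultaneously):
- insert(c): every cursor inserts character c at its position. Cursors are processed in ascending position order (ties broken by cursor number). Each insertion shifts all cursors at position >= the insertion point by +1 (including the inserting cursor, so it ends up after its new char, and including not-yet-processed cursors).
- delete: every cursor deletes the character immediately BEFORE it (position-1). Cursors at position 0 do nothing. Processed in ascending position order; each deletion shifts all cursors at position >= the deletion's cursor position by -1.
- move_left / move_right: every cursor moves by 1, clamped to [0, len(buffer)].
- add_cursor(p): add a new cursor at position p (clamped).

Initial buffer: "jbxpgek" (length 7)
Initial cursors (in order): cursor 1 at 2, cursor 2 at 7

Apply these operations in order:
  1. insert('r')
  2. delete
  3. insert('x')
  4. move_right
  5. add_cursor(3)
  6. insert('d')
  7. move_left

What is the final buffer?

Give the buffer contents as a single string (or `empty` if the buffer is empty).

Answer: jbxdxdpgekxd

Derivation:
After op 1 (insert('r')): buffer="jbrxpgekr" (len 9), cursors c1@3 c2@9, authorship ..1.....2
After op 2 (delete): buffer="jbxpgek" (len 7), cursors c1@2 c2@7, authorship .......
After op 3 (insert('x')): buffer="jbxxpgekx" (len 9), cursors c1@3 c2@9, authorship ..1.....2
After op 4 (move_right): buffer="jbxxpgekx" (len 9), cursors c1@4 c2@9, authorship ..1.....2
After op 5 (add_cursor(3)): buffer="jbxxpgekx" (len 9), cursors c3@3 c1@4 c2@9, authorship ..1.....2
After op 6 (insert('d')): buffer="jbxdxdpgekxd" (len 12), cursors c3@4 c1@6 c2@12, authorship ..13.1....22
After op 7 (move_left): buffer="jbxdxdpgekxd" (len 12), cursors c3@3 c1@5 c2@11, authorship ..13.1....22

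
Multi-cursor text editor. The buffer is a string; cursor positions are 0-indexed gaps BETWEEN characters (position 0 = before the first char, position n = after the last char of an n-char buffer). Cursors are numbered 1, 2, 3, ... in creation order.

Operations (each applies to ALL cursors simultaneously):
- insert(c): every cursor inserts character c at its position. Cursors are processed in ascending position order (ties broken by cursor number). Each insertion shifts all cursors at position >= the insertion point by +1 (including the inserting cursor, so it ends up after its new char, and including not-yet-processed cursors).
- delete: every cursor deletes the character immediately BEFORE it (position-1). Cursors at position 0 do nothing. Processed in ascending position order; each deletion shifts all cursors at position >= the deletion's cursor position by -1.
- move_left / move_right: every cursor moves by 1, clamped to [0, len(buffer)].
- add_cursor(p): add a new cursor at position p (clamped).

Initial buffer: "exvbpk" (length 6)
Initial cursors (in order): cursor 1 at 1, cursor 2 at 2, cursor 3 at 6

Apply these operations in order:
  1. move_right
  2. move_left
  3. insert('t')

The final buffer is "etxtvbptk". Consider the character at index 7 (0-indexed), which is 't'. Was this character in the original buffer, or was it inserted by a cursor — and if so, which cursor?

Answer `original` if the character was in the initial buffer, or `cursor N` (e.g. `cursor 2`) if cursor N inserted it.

Answer: cursor 3

Derivation:
After op 1 (move_right): buffer="exvbpk" (len 6), cursors c1@2 c2@3 c3@6, authorship ......
After op 2 (move_left): buffer="exvbpk" (len 6), cursors c1@1 c2@2 c3@5, authorship ......
After op 3 (insert('t')): buffer="etxtvbptk" (len 9), cursors c1@2 c2@4 c3@8, authorship .1.2...3.
Authorship (.=original, N=cursor N): . 1 . 2 . . . 3 .
Index 7: author = 3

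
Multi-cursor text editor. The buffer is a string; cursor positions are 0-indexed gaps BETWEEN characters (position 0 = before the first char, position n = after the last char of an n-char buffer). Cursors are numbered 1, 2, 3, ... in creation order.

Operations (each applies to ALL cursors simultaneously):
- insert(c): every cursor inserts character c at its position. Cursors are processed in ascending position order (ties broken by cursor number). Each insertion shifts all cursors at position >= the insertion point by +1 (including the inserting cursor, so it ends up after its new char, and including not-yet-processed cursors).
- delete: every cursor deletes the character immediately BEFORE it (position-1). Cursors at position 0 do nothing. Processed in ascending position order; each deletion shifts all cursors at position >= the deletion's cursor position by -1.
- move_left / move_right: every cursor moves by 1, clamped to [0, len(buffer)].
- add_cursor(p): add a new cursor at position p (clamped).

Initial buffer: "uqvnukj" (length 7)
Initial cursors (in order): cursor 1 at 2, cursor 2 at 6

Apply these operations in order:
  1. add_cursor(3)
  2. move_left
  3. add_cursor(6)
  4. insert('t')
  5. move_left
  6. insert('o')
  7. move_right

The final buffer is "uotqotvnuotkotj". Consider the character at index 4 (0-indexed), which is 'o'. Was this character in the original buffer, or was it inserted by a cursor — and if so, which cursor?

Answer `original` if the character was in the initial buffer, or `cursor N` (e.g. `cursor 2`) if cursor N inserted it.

Answer: cursor 3

Derivation:
After op 1 (add_cursor(3)): buffer="uqvnukj" (len 7), cursors c1@2 c3@3 c2@6, authorship .......
After op 2 (move_left): buffer="uqvnukj" (len 7), cursors c1@1 c3@2 c2@5, authorship .......
After op 3 (add_cursor(6)): buffer="uqvnukj" (len 7), cursors c1@1 c3@2 c2@5 c4@6, authorship .......
After op 4 (insert('t')): buffer="utqtvnutktj" (len 11), cursors c1@2 c3@4 c2@8 c4@10, authorship .1.3...2.4.
After op 5 (move_left): buffer="utqtvnutktj" (len 11), cursors c1@1 c3@3 c2@7 c4@9, authorship .1.3...2.4.
After op 6 (insert('o')): buffer="uotqotvnuotkotj" (len 15), cursors c1@2 c3@5 c2@10 c4@13, authorship .11.33...22.44.
After op 7 (move_right): buffer="uotqotvnuotkotj" (len 15), cursors c1@3 c3@6 c2@11 c4@14, authorship .11.33...22.44.
Authorship (.=original, N=cursor N): . 1 1 . 3 3 . . . 2 2 . 4 4 .
Index 4: author = 3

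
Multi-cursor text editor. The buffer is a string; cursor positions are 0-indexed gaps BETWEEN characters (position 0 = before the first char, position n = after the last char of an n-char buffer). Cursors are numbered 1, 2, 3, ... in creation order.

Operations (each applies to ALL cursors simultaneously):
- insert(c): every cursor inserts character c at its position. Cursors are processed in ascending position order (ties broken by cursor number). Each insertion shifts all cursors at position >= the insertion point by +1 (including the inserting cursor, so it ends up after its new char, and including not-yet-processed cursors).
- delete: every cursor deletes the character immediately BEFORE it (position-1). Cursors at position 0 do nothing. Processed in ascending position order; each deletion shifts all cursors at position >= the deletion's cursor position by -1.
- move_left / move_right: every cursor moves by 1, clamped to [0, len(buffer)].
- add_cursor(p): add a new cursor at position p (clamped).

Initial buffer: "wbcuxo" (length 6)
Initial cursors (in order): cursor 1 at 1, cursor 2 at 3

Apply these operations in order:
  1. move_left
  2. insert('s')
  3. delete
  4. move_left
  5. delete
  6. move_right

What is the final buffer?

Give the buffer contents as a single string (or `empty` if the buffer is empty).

Answer: bcuxo

Derivation:
After op 1 (move_left): buffer="wbcuxo" (len 6), cursors c1@0 c2@2, authorship ......
After op 2 (insert('s')): buffer="swbscuxo" (len 8), cursors c1@1 c2@4, authorship 1..2....
After op 3 (delete): buffer="wbcuxo" (len 6), cursors c1@0 c2@2, authorship ......
After op 4 (move_left): buffer="wbcuxo" (len 6), cursors c1@0 c2@1, authorship ......
After op 5 (delete): buffer="bcuxo" (len 5), cursors c1@0 c2@0, authorship .....
After op 6 (move_right): buffer="bcuxo" (len 5), cursors c1@1 c2@1, authorship .....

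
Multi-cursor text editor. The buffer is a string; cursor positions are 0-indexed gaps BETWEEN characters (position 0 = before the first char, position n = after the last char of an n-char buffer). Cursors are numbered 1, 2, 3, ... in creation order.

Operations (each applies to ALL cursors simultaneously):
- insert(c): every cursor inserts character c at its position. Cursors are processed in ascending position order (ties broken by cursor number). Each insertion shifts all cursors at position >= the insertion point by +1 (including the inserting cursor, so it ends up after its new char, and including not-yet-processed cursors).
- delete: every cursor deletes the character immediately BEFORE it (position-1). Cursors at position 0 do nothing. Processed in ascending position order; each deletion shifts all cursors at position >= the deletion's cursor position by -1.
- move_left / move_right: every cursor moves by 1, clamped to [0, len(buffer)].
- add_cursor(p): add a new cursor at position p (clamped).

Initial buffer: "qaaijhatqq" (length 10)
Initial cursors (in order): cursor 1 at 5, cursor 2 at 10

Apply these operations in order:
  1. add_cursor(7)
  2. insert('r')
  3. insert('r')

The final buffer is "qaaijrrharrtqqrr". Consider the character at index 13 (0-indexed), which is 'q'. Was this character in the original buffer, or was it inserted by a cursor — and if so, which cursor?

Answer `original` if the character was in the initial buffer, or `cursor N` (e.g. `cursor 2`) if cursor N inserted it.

Answer: original

Derivation:
After op 1 (add_cursor(7)): buffer="qaaijhatqq" (len 10), cursors c1@5 c3@7 c2@10, authorship ..........
After op 2 (insert('r')): buffer="qaaijrhartqqr" (len 13), cursors c1@6 c3@9 c2@13, authorship .....1..3...2
After op 3 (insert('r')): buffer="qaaijrrharrtqqrr" (len 16), cursors c1@7 c3@11 c2@16, authorship .....11..33...22
Authorship (.=original, N=cursor N): . . . . . 1 1 . . 3 3 . . . 2 2
Index 13: author = original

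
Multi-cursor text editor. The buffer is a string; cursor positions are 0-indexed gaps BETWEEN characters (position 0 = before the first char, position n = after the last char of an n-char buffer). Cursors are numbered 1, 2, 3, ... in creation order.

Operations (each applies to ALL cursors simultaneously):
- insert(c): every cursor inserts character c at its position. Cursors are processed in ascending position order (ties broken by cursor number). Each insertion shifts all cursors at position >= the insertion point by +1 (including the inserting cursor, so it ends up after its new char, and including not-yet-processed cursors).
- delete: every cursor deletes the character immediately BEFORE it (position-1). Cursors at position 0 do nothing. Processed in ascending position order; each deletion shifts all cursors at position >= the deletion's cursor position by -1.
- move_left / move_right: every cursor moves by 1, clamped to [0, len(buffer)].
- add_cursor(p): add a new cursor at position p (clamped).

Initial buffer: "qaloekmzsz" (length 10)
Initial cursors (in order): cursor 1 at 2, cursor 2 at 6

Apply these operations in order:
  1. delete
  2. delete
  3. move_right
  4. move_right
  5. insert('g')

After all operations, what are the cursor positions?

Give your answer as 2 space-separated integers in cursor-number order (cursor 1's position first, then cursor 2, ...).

After op 1 (delete): buffer="qloemzsz" (len 8), cursors c1@1 c2@4, authorship ........
After op 2 (delete): buffer="lomzsz" (len 6), cursors c1@0 c2@2, authorship ......
After op 3 (move_right): buffer="lomzsz" (len 6), cursors c1@1 c2@3, authorship ......
After op 4 (move_right): buffer="lomzsz" (len 6), cursors c1@2 c2@4, authorship ......
After op 5 (insert('g')): buffer="logmzgsz" (len 8), cursors c1@3 c2@6, authorship ..1..2..

Answer: 3 6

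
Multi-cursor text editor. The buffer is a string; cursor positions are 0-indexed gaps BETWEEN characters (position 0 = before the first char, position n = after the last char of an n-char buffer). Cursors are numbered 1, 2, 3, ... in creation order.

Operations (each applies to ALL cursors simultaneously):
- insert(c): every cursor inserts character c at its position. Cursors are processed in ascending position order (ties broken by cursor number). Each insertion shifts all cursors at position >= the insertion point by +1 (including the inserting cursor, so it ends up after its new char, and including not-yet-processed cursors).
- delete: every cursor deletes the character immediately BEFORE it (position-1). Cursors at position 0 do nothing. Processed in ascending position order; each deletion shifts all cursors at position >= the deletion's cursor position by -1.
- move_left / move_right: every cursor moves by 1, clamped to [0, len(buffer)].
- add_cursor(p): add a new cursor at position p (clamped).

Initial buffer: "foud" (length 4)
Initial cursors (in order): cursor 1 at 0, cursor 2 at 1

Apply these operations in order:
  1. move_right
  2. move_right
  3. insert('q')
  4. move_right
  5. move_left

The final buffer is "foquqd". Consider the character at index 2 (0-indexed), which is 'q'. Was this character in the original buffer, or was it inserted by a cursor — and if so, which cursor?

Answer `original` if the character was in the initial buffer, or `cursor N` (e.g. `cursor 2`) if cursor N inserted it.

Answer: cursor 1

Derivation:
After op 1 (move_right): buffer="foud" (len 4), cursors c1@1 c2@2, authorship ....
After op 2 (move_right): buffer="foud" (len 4), cursors c1@2 c2@3, authorship ....
After op 3 (insert('q')): buffer="foquqd" (len 6), cursors c1@3 c2@5, authorship ..1.2.
After op 4 (move_right): buffer="foquqd" (len 6), cursors c1@4 c2@6, authorship ..1.2.
After op 5 (move_left): buffer="foquqd" (len 6), cursors c1@3 c2@5, authorship ..1.2.
Authorship (.=original, N=cursor N): . . 1 . 2 .
Index 2: author = 1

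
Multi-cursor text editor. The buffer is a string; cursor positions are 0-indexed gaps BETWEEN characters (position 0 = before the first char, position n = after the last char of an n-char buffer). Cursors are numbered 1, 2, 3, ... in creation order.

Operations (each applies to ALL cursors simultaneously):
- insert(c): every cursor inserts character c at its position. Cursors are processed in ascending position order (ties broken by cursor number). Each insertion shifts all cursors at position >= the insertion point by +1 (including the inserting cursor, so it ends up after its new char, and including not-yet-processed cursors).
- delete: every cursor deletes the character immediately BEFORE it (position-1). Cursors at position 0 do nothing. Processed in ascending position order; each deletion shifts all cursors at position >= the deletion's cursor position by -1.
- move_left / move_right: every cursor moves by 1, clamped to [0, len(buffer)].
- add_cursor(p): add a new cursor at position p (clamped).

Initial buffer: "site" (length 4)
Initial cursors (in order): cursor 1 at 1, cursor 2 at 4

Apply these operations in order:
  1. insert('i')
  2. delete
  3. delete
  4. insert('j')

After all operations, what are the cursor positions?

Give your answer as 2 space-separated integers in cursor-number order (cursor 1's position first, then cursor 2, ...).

Answer: 1 4

Derivation:
After op 1 (insert('i')): buffer="siitei" (len 6), cursors c1@2 c2@6, authorship .1...2
After op 2 (delete): buffer="site" (len 4), cursors c1@1 c2@4, authorship ....
After op 3 (delete): buffer="it" (len 2), cursors c1@0 c2@2, authorship ..
After op 4 (insert('j')): buffer="jitj" (len 4), cursors c1@1 c2@4, authorship 1..2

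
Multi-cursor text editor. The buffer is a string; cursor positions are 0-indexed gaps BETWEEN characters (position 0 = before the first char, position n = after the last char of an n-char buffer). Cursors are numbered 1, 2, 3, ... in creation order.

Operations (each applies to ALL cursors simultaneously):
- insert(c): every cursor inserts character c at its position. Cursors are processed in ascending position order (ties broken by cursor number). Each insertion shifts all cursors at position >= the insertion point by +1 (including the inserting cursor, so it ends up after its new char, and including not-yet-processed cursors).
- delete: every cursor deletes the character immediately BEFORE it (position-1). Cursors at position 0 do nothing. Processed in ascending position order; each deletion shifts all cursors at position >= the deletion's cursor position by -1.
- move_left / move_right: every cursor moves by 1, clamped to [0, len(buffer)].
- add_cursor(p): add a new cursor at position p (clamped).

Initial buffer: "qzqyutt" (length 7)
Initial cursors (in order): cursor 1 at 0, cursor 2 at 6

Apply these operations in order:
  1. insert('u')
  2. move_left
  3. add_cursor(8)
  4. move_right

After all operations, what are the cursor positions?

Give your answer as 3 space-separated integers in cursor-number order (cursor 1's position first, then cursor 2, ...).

After op 1 (insert('u')): buffer="uqzqyutut" (len 9), cursors c1@1 c2@8, authorship 1......2.
After op 2 (move_left): buffer="uqzqyutut" (len 9), cursors c1@0 c2@7, authorship 1......2.
After op 3 (add_cursor(8)): buffer="uqzqyutut" (len 9), cursors c1@0 c2@7 c3@8, authorship 1......2.
After op 4 (move_right): buffer="uqzqyutut" (len 9), cursors c1@1 c2@8 c3@9, authorship 1......2.

Answer: 1 8 9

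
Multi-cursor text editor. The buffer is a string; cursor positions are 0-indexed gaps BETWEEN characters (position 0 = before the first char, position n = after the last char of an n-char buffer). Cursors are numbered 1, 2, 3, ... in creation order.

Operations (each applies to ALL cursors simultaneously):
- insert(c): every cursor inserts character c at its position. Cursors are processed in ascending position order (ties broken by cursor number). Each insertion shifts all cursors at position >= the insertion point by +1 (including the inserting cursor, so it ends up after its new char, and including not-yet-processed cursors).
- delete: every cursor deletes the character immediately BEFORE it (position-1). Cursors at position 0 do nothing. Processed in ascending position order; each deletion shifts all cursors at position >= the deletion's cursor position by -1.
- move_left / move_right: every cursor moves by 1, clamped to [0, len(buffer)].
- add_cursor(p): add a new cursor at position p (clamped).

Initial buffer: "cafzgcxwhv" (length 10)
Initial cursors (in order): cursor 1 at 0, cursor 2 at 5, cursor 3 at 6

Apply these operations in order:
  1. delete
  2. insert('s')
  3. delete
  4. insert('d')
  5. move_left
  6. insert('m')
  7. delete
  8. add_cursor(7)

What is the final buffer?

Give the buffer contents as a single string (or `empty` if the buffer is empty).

After op 1 (delete): buffer="cafzxwhv" (len 8), cursors c1@0 c2@4 c3@4, authorship ........
After op 2 (insert('s')): buffer="scafzssxwhv" (len 11), cursors c1@1 c2@7 c3@7, authorship 1....23....
After op 3 (delete): buffer="cafzxwhv" (len 8), cursors c1@0 c2@4 c3@4, authorship ........
After op 4 (insert('d')): buffer="dcafzddxwhv" (len 11), cursors c1@1 c2@7 c3@7, authorship 1....23....
After op 5 (move_left): buffer="dcafzddxwhv" (len 11), cursors c1@0 c2@6 c3@6, authorship 1....23....
After op 6 (insert('m')): buffer="mdcafzdmmdxwhv" (len 14), cursors c1@1 c2@9 c3@9, authorship 11....2233....
After op 7 (delete): buffer="dcafzddxwhv" (len 11), cursors c1@0 c2@6 c3@6, authorship 1....23....
After op 8 (add_cursor(7)): buffer="dcafzddxwhv" (len 11), cursors c1@0 c2@6 c3@6 c4@7, authorship 1....23....

Answer: dcafzddxwhv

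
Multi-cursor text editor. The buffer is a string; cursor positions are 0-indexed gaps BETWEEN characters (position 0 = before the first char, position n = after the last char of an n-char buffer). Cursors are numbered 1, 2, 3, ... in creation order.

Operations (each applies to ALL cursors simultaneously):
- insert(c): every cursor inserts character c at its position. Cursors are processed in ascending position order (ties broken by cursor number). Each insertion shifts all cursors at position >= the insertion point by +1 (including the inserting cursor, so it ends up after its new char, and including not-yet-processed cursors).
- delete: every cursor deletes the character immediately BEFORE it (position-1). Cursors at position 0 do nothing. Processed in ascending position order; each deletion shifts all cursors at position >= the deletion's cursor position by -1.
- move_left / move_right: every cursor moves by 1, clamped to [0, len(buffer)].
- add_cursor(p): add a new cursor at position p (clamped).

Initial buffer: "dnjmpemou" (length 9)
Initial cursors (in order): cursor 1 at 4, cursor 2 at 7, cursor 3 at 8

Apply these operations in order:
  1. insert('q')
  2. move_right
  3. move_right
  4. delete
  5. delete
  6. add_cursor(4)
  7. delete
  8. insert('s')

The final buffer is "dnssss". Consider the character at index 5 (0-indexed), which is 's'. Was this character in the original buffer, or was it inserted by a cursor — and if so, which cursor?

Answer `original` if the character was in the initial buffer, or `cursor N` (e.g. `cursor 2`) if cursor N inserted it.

After op 1 (insert('q')): buffer="dnjmqpemqoqu" (len 12), cursors c1@5 c2@9 c3@11, authorship ....1...2.3.
After op 2 (move_right): buffer="dnjmqpemqoqu" (len 12), cursors c1@6 c2@10 c3@12, authorship ....1...2.3.
After op 3 (move_right): buffer="dnjmqpemqoqu" (len 12), cursors c1@7 c2@11 c3@12, authorship ....1...2.3.
After op 4 (delete): buffer="dnjmqpmqo" (len 9), cursors c1@6 c2@9 c3@9, authorship ....1..2.
After op 5 (delete): buffer="dnjmqm" (len 6), cursors c1@5 c2@6 c3@6, authorship ....1.
After op 6 (add_cursor(4)): buffer="dnjmqm" (len 6), cursors c4@4 c1@5 c2@6 c3@6, authorship ....1.
After op 7 (delete): buffer="dn" (len 2), cursors c1@2 c2@2 c3@2 c4@2, authorship ..
After op 8 (insert('s')): buffer="dnssss" (len 6), cursors c1@6 c2@6 c3@6 c4@6, authorship ..1234
Authorship (.=original, N=cursor N): . . 1 2 3 4
Index 5: author = 4

Answer: cursor 4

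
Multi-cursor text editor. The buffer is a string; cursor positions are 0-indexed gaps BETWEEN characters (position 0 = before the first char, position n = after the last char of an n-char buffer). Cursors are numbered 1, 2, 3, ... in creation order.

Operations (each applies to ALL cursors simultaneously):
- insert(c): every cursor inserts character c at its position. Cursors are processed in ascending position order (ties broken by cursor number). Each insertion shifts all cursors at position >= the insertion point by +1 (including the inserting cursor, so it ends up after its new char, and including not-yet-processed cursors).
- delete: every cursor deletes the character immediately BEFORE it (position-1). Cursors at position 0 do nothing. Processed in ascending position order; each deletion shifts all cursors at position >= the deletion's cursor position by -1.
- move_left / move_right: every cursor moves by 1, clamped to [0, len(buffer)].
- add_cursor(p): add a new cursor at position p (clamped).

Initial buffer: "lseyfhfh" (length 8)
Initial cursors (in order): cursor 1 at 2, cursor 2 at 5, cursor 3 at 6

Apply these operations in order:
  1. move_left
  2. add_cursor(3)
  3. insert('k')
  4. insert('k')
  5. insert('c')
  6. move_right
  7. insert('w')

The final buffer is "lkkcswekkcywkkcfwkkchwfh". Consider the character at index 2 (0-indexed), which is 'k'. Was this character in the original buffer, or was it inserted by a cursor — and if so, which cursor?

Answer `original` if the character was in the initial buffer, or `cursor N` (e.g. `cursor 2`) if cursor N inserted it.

Answer: cursor 1

Derivation:
After op 1 (move_left): buffer="lseyfhfh" (len 8), cursors c1@1 c2@4 c3@5, authorship ........
After op 2 (add_cursor(3)): buffer="lseyfhfh" (len 8), cursors c1@1 c4@3 c2@4 c3@5, authorship ........
After op 3 (insert('k')): buffer="lksekykfkhfh" (len 12), cursors c1@2 c4@5 c2@7 c3@9, authorship .1..4.2.3...
After op 4 (insert('k')): buffer="lkksekkykkfkkhfh" (len 16), cursors c1@3 c4@7 c2@10 c3@13, authorship .11..44.22.33...
After op 5 (insert('c')): buffer="lkkcsekkcykkcfkkchfh" (len 20), cursors c1@4 c4@9 c2@13 c3@17, authorship .111..444.222.333...
After op 6 (move_right): buffer="lkkcsekkcykkcfkkchfh" (len 20), cursors c1@5 c4@10 c2@14 c3@18, authorship .111..444.222.333...
After op 7 (insert('w')): buffer="lkkcswekkcywkkcfwkkchwfh" (len 24), cursors c1@6 c4@12 c2@17 c3@22, authorship .111.1.444.4222.2333.3..
Authorship (.=original, N=cursor N): . 1 1 1 . 1 . 4 4 4 . 4 2 2 2 . 2 3 3 3 . 3 . .
Index 2: author = 1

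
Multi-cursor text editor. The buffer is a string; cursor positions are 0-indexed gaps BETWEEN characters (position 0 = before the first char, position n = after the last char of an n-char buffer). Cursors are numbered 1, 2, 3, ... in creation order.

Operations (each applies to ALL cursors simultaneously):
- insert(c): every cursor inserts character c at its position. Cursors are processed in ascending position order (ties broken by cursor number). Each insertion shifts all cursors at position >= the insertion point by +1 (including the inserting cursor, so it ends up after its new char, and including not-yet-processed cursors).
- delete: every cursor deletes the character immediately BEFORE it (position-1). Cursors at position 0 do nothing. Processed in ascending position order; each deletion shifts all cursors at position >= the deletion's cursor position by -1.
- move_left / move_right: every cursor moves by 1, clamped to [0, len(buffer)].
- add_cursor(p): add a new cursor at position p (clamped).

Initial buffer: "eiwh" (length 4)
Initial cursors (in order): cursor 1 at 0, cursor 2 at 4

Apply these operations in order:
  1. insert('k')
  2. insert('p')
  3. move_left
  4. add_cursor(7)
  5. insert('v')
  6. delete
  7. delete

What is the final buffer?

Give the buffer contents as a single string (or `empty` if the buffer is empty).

After op 1 (insert('k')): buffer="keiwhk" (len 6), cursors c1@1 c2@6, authorship 1....2
After op 2 (insert('p')): buffer="kpeiwhkp" (len 8), cursors c1@2 c2@8, authorship 11....22
After op 3 (move_left): buffer="kpeiwhkp" (len 8), cursors c1@1 c2@7, authorship 11....22
After op 4 (add_cursor(7)): buffer="kpeiwhkp" (len 8), cursors c1@1 c2@7 c3@7, authorship 11....22
After op 5 (insert('v')): buffer="kvpeiwhkvvp" (len 11), cursors c1@2 c2@10 c3@10, authorship 111....2232
After op 6 (delete): buffer="kpeiwhkp" (len 8), cursors c1@1 c2@7 c3@7, authorship 11....22
After op 7 (delete): buffer="peiwp" (len 5), cursors c1@0 c2@4 c3@4, authorship 1...2

Answer: peiwp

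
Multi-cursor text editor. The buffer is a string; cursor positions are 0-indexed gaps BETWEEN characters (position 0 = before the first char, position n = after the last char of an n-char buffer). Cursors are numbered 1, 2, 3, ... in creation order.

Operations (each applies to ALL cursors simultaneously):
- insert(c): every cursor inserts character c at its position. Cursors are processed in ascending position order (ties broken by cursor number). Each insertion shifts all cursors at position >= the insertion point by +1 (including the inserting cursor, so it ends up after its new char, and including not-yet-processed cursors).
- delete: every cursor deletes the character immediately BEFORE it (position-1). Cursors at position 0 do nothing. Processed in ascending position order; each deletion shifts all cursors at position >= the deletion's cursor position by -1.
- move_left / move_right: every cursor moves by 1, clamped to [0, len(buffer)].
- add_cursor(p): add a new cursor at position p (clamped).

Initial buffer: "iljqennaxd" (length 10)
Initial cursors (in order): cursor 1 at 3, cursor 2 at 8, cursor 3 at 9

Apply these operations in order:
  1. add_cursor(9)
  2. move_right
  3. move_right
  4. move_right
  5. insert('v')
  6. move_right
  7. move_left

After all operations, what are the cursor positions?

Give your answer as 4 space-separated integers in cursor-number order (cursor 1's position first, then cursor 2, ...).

After op 1 (add_cursor(9)): buffer="iljqennaxd" (len 10), cursors c1@3 c2@8 c3@9 c4@9, authorship ..........
After op 2 (move_right): buffer="iljqennaxd" (len 10), cursors c1@4 c2@9 c3@10 c4@10, authorship ..........
After op 3 (move_right): buffer="iljqennaxd" (len 10), cursors c1@5 c2@10 c3@10 c4@10, authorship ..........
After op 4 (move_right): buffer="iljqennaxd" (len 10), cursors c1@6 c2@10 c3@10 c4@10, authorship ..........
After op 5 (insert('v')): buffer="iljqenvnaxdvvv" (len 14), cursors c1@7 c2@14 c3@14 c4@14, authorship ......1....234
After op 6 (move_right): buffer="iljqenvnaxdvvv" (len 14), cursors c1@8 c2@14 c3@14 c4@14, authorship ......1....234
After op 7 (move_left): buffer="iljqenvnaxdvvv" (len 14), cursors c1@7 c2@13 c3@13 c4@13, authorship ......1....234

Answer: 7 13 13 13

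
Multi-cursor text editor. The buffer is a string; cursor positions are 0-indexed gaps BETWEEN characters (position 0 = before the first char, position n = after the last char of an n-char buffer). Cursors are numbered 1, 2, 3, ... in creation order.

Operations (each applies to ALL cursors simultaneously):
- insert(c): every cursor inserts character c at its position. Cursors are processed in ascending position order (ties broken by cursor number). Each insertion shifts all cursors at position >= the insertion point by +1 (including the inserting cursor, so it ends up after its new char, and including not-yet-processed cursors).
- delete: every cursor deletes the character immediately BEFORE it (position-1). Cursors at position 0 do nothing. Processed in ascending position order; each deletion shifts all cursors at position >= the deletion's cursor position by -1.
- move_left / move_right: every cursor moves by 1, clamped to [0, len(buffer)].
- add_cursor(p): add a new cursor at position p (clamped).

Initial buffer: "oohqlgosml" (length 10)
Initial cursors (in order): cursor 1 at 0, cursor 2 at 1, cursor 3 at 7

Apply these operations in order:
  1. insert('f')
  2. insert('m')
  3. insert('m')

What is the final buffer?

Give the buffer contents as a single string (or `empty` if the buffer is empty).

After op 1 (insert('f')): buffer="fofohqlgofsml" (len 13), cursors c1@1 c2@3 c3@10, authorship 1.2......3...
After op 2 (insert('m')): buffer="fmofmohqlgofmsml" (len 16), cursors c1@2 c2@5 c3@13, authorship 11.22......33...
After op 3 (insert('m')): buffer="fmmofmmohqlgofmmsml" (len 19), cursors c1@3 c2@7 c3@16, authorship 111.222......333...

Answer: fmmofmmohqlgofmmsml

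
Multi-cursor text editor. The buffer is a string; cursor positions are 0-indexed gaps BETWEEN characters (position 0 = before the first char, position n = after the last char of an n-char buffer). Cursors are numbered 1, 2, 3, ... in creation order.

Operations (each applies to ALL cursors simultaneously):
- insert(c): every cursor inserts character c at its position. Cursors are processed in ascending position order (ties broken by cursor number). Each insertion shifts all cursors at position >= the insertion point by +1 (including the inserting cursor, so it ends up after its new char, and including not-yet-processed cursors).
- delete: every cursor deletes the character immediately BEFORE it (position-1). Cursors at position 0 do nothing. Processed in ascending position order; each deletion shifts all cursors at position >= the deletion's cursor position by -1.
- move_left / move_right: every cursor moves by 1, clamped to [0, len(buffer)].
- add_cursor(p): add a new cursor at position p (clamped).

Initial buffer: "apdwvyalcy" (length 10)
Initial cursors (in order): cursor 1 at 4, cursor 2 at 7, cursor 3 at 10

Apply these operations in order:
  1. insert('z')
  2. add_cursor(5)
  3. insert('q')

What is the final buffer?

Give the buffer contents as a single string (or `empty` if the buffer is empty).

Answer: apdwzqqvyazqlcyzq

Derivation:
After op 1 (insert('z')): buffer="apdwzvyazlcyz" (len 13), cursors c1@5 c2@9 c3@13, authorship ....1...2...3
After op 2 (add_cursor(5)): buffer="apdwzvyazlcyz" (len 13), cursors c1@5 c4@5 c2@9 c3@13, authorship ....1...2...3
After op 3 (insert('q')): buffer="apdwzqqvyazqlcyzq" (len 17), cursors c1@7 c4@7 c2@12 c3@17, authorship ....114...22...33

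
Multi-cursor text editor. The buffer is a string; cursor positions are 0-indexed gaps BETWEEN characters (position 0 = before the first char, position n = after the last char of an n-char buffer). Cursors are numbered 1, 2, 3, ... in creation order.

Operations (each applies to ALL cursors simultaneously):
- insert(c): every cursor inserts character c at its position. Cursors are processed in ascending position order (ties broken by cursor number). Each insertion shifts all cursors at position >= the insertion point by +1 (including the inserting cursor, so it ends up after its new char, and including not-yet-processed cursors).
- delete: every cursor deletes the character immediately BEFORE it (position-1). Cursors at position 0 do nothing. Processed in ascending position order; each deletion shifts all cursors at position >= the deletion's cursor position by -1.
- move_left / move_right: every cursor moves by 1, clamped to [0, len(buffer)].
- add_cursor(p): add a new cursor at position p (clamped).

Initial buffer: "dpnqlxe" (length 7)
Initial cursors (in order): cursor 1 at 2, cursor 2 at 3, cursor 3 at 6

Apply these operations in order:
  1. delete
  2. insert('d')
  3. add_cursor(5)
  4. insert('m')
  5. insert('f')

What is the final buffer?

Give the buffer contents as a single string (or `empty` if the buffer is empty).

Answer: dddmmffqlmfdmfe

Derivation:
After op 1 (delete): buffer="dqle" (len 4), cursors c1@1 c2@1 c3@3, authorship ....
After op 2 (insert('d')): buffer="dddqlde" (len 7), cursors c1@3 c2@3 c3@6, authorship .12..3.
After op 3 (add_cursor(5)): buffer="dddqlde" (len 7), cursors c1@3 c2@3 c4@5 c3@6, authorship .12..3.
After op 4 (insert('m')): buffer="dddmmqlmdme" (len 11), cursors c1@5 c2@5 c4@8 c3@10, authorship .1212..433.
After op 5 (insert('f')): buffer="dddmmffqlmfdmfe" (len 15), cursors c1@7 c2@7 c4@11 c3@14, authorship .121212..44333.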